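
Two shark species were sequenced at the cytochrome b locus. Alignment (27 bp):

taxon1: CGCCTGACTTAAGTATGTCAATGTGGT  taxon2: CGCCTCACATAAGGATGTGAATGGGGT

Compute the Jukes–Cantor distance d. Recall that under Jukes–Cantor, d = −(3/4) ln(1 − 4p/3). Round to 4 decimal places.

The sequences differ at 5 of 27 sites (6, 9, 14, 19, 24), so p = 5/27 ≈ 0.185185.
d = −(3/4) ln(1 − 4p/3) = −0.75 ln(1 − 0.246913) = −0.75 ln(0.753087)
  = −0.75 × (-0.283575) = 0.212681 substitutions/site.

0.2127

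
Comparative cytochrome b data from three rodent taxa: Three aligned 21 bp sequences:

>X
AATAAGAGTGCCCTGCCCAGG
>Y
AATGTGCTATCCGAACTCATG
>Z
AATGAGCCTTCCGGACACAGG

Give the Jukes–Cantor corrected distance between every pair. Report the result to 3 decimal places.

X–Y: 11/21 sites differ → p ≈ 0.52381, d = −0.75 ln(1 − 0.698413) = 0.899023 ≈ 0.899.
X–Z: 8/21 sites differ → p ≈ 0.380952, d = −0.75 ln(1 − 0.507936) = 0.531860 ≈ 0.532.
Y–Z: 6/21 sites differ → p ≈ 0.285714, d = −0.75 ln(1 − 0.380952) = 0.359679 ≈ 0.360.

d(X,Y) = 0.899, d(X,Z) = 0.532, d(Y,Z) = 0.360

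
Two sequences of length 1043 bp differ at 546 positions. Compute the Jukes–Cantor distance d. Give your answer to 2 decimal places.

0.90

p = 546/1043 ≈ 0.52349.
d = −(3/4) ln(1 − 4p/3) = −0.75 ln(1 − 0.697987) = −0.75 ln(0.302013)
  = −0.75 × (-1.197285) = 0.897964 substitutions/site.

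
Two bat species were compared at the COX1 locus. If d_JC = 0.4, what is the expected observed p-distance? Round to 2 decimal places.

p = (3/4)(1 − e^(−4d/3)) = 0.75 × (1 − e^(-0.533333)) = 0.75 × (1 − 0.586646) = 0.310016.

0.31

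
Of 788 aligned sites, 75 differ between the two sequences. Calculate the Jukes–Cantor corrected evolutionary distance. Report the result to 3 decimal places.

0.102

p = 75/788 ≈ 0.095178.
d = −(3/4) ln(1 − 4p/3) = −0.75 ln(1 − 0.126904) = −0.75 ln(0.873096)
  = −0.75 × (-0.135710) = 0.101783 substitutions/site.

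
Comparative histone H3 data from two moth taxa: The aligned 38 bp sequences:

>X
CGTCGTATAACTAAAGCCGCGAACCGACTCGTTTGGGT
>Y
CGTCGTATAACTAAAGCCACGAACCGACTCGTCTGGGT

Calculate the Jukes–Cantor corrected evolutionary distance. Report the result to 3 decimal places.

0.055

The sequences differ at 2 of 38 sites (19, 33), so p = 2/38 ≈ 0.052632.
d = −(3/4) ln(1 − 4p/3) = −0.75 ln(1 − 0.070176) = −0.75 ln(0.929824)
  = −0.75 × (-0.072760) = 0.054570 substitutions/site.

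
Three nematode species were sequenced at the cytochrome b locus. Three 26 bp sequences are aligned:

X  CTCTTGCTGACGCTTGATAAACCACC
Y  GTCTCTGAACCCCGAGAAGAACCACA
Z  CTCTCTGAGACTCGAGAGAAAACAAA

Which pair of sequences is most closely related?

Y and Z

X–Y: 13/26 differ, p = 0.500, d = 0.824.
X–Z: 11/26 differ, p = 0.423, d = 0.623.
Y–Z: 8/26 differ, p = 0.308, d = 0.396.
The smallest distance is between Y and Z.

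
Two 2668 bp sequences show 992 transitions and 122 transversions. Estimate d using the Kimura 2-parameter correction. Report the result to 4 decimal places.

0.8028

P = 992/2668 ≈ 0.371814 and Q = 122/2668 ≈ 0.045727.
Under the Kimura two-parameter model, d = −½ ln(1 − 2P − Q) − ¼ ln(1 − 2Q).
1 − 2P − Q = 0.210645, giving −½ ln(0.210645) = 0.778791.
1 − 2Q = 0.908546, giving −¼ ln(0.908546) = 0.023977.
d = 0.778791 + 0.023977 = 0.802768.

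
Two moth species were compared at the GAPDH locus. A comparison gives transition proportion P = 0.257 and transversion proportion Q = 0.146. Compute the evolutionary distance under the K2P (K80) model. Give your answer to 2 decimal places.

0.63

Under the Kimura two-parameter model, d = −½ ln(1 − 2P − Q) − ¼ ln(1 − 2Q).
1 − 2P − Q = 0.34, giving −½ ln(0.34) = 0.539405.
1 − 2Q = 0.708, giving −¼ ln(0.708) = 0.086328.
d = 0.539405 + 0.086328 = 0.625733.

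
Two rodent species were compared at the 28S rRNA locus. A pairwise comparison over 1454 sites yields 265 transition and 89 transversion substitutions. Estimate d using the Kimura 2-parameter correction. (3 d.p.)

P = 265/1454 ≈ 0.182256 and Q = 89/1454 ≈ 0.06121.
Under the Kimura two-parameter model, d = −½ ln(1 − 2P − Q) − ¼ ln(1 − 2Q).
1 − 2P − Q = 0.574278, giving −½ ln(0.574278) = 0.277321.
1 − 2Q = 0.87758, giving −¼ ln(0.87758) = 0.032647.
d = 0.277321 + 0.032647 = 0.309968.

0.310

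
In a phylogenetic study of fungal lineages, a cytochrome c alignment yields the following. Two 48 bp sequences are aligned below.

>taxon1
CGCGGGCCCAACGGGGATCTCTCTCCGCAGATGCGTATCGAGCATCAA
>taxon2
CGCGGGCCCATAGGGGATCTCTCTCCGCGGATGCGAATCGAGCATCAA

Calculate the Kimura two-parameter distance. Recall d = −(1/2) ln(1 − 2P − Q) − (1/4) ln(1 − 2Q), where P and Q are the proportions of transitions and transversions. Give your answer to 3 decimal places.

Of 48 sites, 1 differences are transitions and 3 are transversions, so P = 1/48 ≈ 0.020833 and Q = 3/48 = 0.0625.
Under the Kimura two-parameter model, d = −½ ln(1 − 2P − Q) − ¼ ln(1 − 2Q).
1 − 2P − Q = 0.895834, giving −½ ln(0.895834) = 0.055000.
1 − 2Q = 0.875, giving −¼ ln(0.875) = 0.033383.
d = 0.055000 + 0.033383 = 0.088383.

0.088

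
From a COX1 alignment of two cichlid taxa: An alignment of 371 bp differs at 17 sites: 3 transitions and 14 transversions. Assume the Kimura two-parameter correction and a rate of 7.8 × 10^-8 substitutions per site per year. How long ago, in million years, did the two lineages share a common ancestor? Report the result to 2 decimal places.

P = 3/371 ≈ 0.008086 and Q = 14/371 ≈ 0.037736.
Under the Kimura two-parameter model, d = −½ ln(1 − 2P − Q) − ¼ ln(1 − 2Q).
1 − 2P − Q = 0.946092, giving −½ ln(0.946092) = 0.027708.
1 − 2Q = 0.924528, giving −¼ ln(0.924528) = 0.019618.
d = 0.027708 + 0.019618 = 0.047326.
Under a molecular clock d = 2μt, so t = d/(2μ) = 0.047326 / (2 × 7.8 × 10^-8) = 0.30 million years.

0.30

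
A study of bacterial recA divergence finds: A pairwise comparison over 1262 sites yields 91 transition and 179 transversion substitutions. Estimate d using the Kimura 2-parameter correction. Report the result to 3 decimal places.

P = 91/1262 ≈ 0.072108 and Q = 179/1262 ≈ 0.141838.
Under the Kimura two-parameter model, d = −½ ln(1 − 2P − Q) − ¼ ln(1 − 2Q).
1 − 2P − Q = 0.713946, giving −½ ln(0.713946) = 0.168474.
1 − 2Q = 0.716324, giving −¼ ln(0.716324) = 0.083406.
d = 0.168474 + 0.083406 = 0.251880.

0.252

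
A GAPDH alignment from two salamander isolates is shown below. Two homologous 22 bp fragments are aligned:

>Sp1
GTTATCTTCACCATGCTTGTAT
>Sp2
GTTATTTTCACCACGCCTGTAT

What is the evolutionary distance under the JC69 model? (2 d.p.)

The sequences differ at 3 of 22 sites (6, 14, 17), so p = 3/22 ≈ 0.136364.
d = −(3/4) ln(1 − 4p/3) = −0.75 ln(1 − 0.181819) = −0.75 ln(0.818181)
  = −0.75 × (-0.200672) = 0.150504 substitutions/site.

0.15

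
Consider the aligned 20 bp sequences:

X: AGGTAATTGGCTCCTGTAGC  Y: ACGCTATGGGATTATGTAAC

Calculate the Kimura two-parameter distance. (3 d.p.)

0.573

Of 20 sites, 3 differences are transitions and 5 are transversions, so P = 3/20 = 0.15 and Q = 5/20 = 0.25.
Under the Kimura two-parameter model, d = −½ ln(1 − 2P − Q) − ¼ ln(1 − 2Q).
1 − 2P − Q = 0.45, giving −½ ln(0.45) = 0.399254.
1 − 2Q = 0.5, giving −¼ ln(0.5) = 0.173287.
d = 0.399254 + 0.173287 = 0.572541.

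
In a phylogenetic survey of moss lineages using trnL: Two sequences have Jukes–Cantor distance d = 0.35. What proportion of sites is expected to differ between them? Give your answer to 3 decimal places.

0.280

p = (3/4)(1 − e^(−4d/3)) = 0.75 × (1 − e^(-0.466667)) = 0.75 × (1 − 0.627089) = 0.279683.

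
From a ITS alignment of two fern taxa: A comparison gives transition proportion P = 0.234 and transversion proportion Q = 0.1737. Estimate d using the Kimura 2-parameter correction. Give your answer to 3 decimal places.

0.620

Under the Kimura two-parameter model, d = −½ ln(1 − 2P − Q) − ¼ ln(1 − 2Q).
1 − 2P − Q = 0.3583, giving −½ ln(0.3583) = 0.513192.
1 − 2Q = 0.6526, giving −¼ ln(0.6526) = 0.106698.
d = 0.513192 + 0.106698 = 0.619890.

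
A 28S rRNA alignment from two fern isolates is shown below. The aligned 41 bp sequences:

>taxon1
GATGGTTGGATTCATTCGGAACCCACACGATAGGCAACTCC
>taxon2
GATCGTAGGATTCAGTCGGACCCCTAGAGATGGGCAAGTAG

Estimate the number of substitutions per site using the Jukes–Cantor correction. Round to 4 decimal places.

0.3710

The sequences differ at 12 of 41 sites, so p = 12/41 ≈ 0.292683.
d = −(3/4) ln(1 − 4p/3) = −0.75 ln(1 − 0.390244) = −0.75 ln(0.609756)
  = −0.75 × (-0.494696) = 0.371022 substitutions/site.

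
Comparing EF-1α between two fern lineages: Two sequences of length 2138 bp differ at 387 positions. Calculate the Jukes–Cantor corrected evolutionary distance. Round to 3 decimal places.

p = 387/2138 ≈ 0.18101.
d = −(3/4) ln(1 − 4p/3) = −0.75 ln(1 − 0.241347) = −0.75 ln(0.758653)
  = −0.75 × (-0.276211) = 0.207158 substitutions/site.

0.207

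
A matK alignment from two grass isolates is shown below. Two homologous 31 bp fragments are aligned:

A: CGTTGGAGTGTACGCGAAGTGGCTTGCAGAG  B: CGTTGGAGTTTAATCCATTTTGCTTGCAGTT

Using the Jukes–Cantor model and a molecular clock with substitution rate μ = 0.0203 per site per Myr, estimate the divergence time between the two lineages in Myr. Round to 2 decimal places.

9.04

The sequences differ at 9 of 31 sites (10, 13, 14, 16, 18, 19, 21, 30, 31), so p = 9/31 ≈ 0.290323.
d = −(3/4) ln(1 − 4p/3) = −0.75 ln(1 − 0.387097) = −0.75 ln(0.612903)
  = −0.75 × (-0.489549) = 0.367162 substitutions/site.
Under a molecular clock d = 2μt, so t = d/(2μ) = 0.367162 / (2 × 0.0203) = 9.04 Myr.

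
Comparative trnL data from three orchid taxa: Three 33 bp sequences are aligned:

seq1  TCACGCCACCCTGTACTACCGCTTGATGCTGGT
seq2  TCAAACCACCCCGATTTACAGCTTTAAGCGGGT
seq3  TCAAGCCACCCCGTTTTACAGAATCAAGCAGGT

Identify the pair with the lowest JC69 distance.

seq2 and seq3

seq1–seq2: 10/33 differ, p = 0.303, d = 0.388.
seq1–seq3: 10/33 differ, p = 0.303, d = 0.388.
seq2–seq3: 6/33 differ, p = 0.182, d = 0.208.
The smallest distance is between seq2 and seq3.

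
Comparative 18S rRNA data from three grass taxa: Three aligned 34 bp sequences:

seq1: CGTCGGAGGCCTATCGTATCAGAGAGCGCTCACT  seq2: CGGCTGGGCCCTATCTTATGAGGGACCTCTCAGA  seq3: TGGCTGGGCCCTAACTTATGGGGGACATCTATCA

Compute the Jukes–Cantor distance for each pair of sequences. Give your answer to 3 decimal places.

seq1–seq2: 11/34 sites differ → p ≈ 0.323529, d = −0.75 ln(1 − 0.431372) = 0.423397 ≈ 0.423.
seq1–seq3: 16/34 sites differ → p ≈ 0.470588, d = −0.75 ln(1 − 0.627451) = 0.740540 ≈ 0.741.
seq2–seq3: 7/34 sites differ → p ≈ 0.205882, d = −0.75 ln(1 − 0.274509) = 0.240680 ≈ 0.241.

d(seq1,seq2) = 0.423, d(seq1,seq3) = 0.741, d(seq2,seq3) = 0.241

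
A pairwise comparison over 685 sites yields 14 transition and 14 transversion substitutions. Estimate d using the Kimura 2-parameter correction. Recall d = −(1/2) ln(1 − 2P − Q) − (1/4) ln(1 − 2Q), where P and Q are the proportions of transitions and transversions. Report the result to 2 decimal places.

P = 14/685 ≈ 0.020438 and Q = 14/685 ≈ 0.020438.
Under the Kimura two-parameter model, d = −½ ln(1 − 2P − Q) − ¼ ln(1 − 2Q).
1 − 2P − Q = 0.938686, giving −½ ln(0.938686) = 0.031637.
1 − 2Q = 0.959124, giving −¼ ln(0.959124) = 0.010434.
d = 0.031637 + 0.010434 = 0.042071.

0.04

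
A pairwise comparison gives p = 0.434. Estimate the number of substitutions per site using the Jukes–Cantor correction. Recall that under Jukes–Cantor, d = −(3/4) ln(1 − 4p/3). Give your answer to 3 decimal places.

d = −(3/4) ln(1 − 4p/3) = −0.75 ln(1 − 0.578667) = −0.75 ln(0.421333)
  = −0.75 × (-0.864332) = 0.648249 substitutions/site.

0.648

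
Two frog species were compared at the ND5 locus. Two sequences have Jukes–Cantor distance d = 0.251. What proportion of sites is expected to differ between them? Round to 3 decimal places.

0.213

p = (3/4)(1 − e^(−4d/3)) = 0.75 × (1 − e^(-0.334667)) = 0.75 × (1 − 0.715576) = 0.213318.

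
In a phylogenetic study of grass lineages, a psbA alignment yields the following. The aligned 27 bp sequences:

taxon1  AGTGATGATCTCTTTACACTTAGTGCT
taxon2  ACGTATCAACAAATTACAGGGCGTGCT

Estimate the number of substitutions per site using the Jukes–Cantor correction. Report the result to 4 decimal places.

The sequences differ at 12 of 27 sites, so p = 12/27 ≈ 0.444444.
d = −(3/4) ln(1 − 4p/3) = −0.75 ln(1 − 0.592592) = −0.75 ln(0.407408)
  = −0.75 × (-0.897940) = 0.673455 substitutions/site.

0.6735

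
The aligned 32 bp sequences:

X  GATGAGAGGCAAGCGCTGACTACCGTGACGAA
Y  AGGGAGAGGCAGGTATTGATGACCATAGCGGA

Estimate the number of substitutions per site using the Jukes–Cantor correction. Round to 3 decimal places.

0.585

The sequences differ at 13 of 32 sites, so p = 13/32 = 0.40625.
d = −(3/4) ln(1 − 4p/3) = −0.75 ln(1 − 0.541667) = −0.75 ln(0.458333)
  = −0.75 × (-0.780159) = 0.585119 substitutions/site.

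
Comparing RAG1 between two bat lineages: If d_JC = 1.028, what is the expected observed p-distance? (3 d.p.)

0.560

p = (3/4)(1 − e^(−4d/3)) = 0.75 × (1 − e^(-1.370667)) = 0.75 × (1 − 0.253938) = 0.559547.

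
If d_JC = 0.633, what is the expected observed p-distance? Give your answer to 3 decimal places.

0.428

p = (3/4)(1 − e^(−4d/3)) = 0.75 × (1 − e^(-0.844)) = 0.75 × (1 − 0.429987) = 0.427510.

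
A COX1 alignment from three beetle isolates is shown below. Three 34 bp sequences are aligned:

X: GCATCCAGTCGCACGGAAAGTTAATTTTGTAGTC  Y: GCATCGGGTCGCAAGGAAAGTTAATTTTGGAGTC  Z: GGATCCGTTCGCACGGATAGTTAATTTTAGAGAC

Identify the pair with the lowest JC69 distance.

X and Y

X–Y: 4/34 differ, p = 0.118, d = 0.128.
X–Z: 7/34 differ, p = 0.206, d = 0.241.
Y–Z: 7/34 differ, p = 0.206, d = 0.241.
The smallest distance is between X and Y.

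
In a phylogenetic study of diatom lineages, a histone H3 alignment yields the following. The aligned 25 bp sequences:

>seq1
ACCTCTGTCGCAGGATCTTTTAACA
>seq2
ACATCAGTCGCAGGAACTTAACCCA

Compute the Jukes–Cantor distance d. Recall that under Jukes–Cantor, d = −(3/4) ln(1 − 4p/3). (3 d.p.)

The sequences differ at 7 of 25 sites (3, 6, 16, 20, 21, 22, 23), so p = 7/25 = 0.28.
d = −(3/4) ln(1 − 4p/3) = −0.75 ln(1 − 0.373333) = −0.75 ln(0.626667)
  = −0.75 × (-0.467340) = 0.350505 substitutions/site.

0.351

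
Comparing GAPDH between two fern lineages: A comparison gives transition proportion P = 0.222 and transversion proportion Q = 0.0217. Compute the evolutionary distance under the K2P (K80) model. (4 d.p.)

Under the Kimura two-parameter model, d = −½ ln(1 − 2P − Q) − ¼ ln(1 − 2Q).
1 − 2P − Q = 0.5343, giving −½ ln(0.5343) = 0.313399.
1 − 2Q = 0.9566, giving −¼ ln(0.9566) = 0.011092.
d = 0.313399 + 0.011092 = 0.324491.

0.3245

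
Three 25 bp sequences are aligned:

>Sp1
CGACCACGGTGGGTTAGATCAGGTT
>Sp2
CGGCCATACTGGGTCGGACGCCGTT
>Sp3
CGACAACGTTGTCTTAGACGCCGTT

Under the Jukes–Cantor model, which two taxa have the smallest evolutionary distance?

Sp1 and Sp3

Sp1–Sp2: 10/25 differ, p = 0.400, d = 0.572.
Sp1–Sp3: 8/25 differ, p = 0.320, d = 0.417.
Sp2–Sp3: 9/25 differ, p = 0.360, d = 0.490.
The smallest distance is between Sp1 and Sp3.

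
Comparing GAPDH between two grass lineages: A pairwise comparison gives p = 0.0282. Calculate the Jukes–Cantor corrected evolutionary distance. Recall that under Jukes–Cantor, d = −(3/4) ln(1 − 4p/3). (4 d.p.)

d = −(3/4) ln(1 − 4p/3) = −0.75 ln(1 − 0.0376) = −0.75 ln(0.9624)
  = −0.75 × (-0.038325) = 0.028744 substitutions/site.

0.0287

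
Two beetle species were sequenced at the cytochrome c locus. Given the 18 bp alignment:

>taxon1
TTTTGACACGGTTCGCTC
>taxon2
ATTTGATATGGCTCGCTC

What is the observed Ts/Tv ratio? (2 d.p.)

3.00

Transitions are A↔G and C↔T; transversions are all other mismatches.
Transitions: 3. Transversions: 1.
R = 3/1 = 3.00.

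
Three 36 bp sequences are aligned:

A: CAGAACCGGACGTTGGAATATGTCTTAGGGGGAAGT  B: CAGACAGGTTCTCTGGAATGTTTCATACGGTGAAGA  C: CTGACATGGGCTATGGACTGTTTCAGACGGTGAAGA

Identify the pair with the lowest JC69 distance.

B and C

A–B: 13/36 differ, p = 0.361, d = 0.493.
A–C: 15/36 differ, p = 0.417, d = 0.608.
B–C: 7/36 differ, p = 0.194, d = 0.225.
The smallest distance is between B and C.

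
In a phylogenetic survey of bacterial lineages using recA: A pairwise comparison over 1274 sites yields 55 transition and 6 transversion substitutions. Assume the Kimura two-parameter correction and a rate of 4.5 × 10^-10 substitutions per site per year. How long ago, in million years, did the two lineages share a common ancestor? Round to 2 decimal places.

P = 55/1274 ≈ 0.043171 and Q = 6/1274 ≈ 0.00471.
Under the Kimura two-parameter model, d = −½ ln(1 − 2P − Q) − ¼ ln(1 − 2Q).
1 − 2P − Q = 0.908948, giving −½ ln(0.908948) = 0.047734.
1 − 2Q = 0.99058, giving −¼ ln(0.99058) = 0.002366.
d = 0.047734 + 0.002366 = 0.050100.
Under a molecular clock d = 2μt, so t = d/(2μ) = 0.050100 / (2 × 4.5 × 10^-10) = 55.67 million years.

55.67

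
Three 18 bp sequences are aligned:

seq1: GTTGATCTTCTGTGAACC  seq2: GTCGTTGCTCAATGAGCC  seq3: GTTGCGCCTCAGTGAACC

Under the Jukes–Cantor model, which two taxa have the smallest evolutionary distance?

seq1–seq2: 7/18 differ, p = 0.389, d = 0.548.
seq1–seq3: 4/18 differ, p = 0.222, d = 0.264.
seq2–seq3: 6/18 differ, p = 0.333, d = 0.441.
The smallest distance is between seq1 and seq3.

seq1 and seq3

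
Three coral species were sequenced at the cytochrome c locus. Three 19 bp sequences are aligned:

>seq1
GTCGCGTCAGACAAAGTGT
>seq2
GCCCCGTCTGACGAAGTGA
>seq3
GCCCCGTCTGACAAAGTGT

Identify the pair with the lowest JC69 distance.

seq2 and seq3

seq1–seq2: 5/19 differ, p = 0.263, d = 0.324.
seq1–seq3: 3/19 differ, p = 0.158, d = 0.177.
seq2–seq3: 2/19 differ, p = 0.105, d = 0.113.
The smallest distance is between seq2 and seq3.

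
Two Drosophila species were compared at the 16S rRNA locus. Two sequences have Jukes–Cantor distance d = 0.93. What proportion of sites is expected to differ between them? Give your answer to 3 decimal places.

0.533

p = (3/4)(1 − e^(−4d/3)) = 0.75 × (1 − e^(-1.24)) = 0.75 × (1 − 0.289384) = 0.532962.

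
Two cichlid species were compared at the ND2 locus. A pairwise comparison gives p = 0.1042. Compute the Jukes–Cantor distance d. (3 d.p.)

0.112

d = −(3/4) ln(1 − 4p/3) = −0.75 ln(1 − 0.138933) = −0.75 ln(0.861067)
  = −0.75 × (-0.149583) = 0.112187 substitutions/site.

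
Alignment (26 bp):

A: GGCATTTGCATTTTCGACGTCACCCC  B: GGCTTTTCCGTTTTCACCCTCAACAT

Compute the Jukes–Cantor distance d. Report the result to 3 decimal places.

0.464

The sequences differ at 9 of 26 sites (4, 8, 10, 16, 17, 19, 23, 25, 26), so p = 9/26 ≈ 0.346154.
d = −(3/4) ln(1 − 4p/3) = −0.75 ln(1 − 0.461539) = −0.75 ln(0.538461)
  = −0.75 × (-0.619040) = 0.464280 substitutions/site.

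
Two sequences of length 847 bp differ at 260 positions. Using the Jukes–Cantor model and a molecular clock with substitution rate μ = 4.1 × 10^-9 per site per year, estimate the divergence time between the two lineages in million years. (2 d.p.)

48.15

p = 260/847 ≈ 0.306966.
d = −(3/4) ln(1 − 4p/3) = −0.75 ln(1 − 0.409288) = −0.75 ln(0.590712)
  = −0.75 × (-0.526427) = 0.394820 substitutions/site.
Under a molecular clock d = 2μt, so t = d/(2μ) = 0.394820 / (2 × 4.1 × 10^-9) = 48.15 million years.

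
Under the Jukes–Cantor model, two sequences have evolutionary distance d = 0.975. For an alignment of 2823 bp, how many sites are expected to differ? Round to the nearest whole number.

1540

Invert JC69: p = (3/4)(1 − e^(−4d/3)) = 0.75 × (1 − e^(-1.3)) = 0.75 × (1 − 0.272532) = 0.545601.
Expected differing sites = pL ≈ 0.545601 × 2823 = 1540.231623 ≈ 1540.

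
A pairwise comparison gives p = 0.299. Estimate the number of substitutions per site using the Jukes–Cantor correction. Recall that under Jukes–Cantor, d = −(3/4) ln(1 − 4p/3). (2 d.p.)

0.38

d = −(3/4) ln(1 − 4p/3) = −0.75 ln(1 − 0.398667) = −0.75 ln(0.601333)
  = −0.75 × (-0.508606) = 0.381455 substitutions/site.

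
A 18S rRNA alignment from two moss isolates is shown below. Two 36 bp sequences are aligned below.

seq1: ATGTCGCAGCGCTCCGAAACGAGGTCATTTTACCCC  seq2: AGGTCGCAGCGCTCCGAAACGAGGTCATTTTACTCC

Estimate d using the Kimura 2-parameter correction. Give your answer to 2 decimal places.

0.06

Of 36 sites, 1 differences are transitions and 1 are transversions, so P = 1/36 ≈ 0.027778 and Q = 1/36 ≈ 0.027778.
Under the Kimura two-parameter model, d = −½ ln(1 − 2P − Q) − ¼ ln(1 − 2Q).
1 − 2P − Q = 0.916666, giving −½ ln(0.916666) = 0.043506.
1 − 2Q = 0.944444, giving −¼ ln(0.944444) = 0.014290.
d = 0.043506 + 0.014290 = 0.057796.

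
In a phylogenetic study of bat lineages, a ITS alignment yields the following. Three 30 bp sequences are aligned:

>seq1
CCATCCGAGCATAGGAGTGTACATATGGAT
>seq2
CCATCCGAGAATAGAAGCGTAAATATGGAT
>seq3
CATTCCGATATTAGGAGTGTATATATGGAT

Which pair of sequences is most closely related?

seq1–seq2: 4/30 differ, p = 0.133, d = 0.147.
seq1–seq3: 6/30 differ, p = 0.200, d = 0.233.
seq2–seq3: 7/30 differ, p = 0.233, d = 0.280.
The smallest distance is between seq1 and seq2.

seq1 and seq2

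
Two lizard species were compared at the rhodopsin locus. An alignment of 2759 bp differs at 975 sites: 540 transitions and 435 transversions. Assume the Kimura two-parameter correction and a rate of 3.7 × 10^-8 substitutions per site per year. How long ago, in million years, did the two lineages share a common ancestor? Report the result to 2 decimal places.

P = 540/2759 ≈ 0.195723 and Q = 435/2759 ≈ 0.157666.
Under the Kimura two-parameter model, d = −½ ln(1 − 2P − Q) − ¼ ln(1 − 2Q).
1 − 2P − Q = 0.450888, giving −½ ln(0.450888) = 0.398268.
1 − 2Q = 0.684668, giving −¼ ln(0.684668) = 0.094705.
d = 0.398268 + 0.094705 = 0.492973.
Under a molecular clock d = 2μt, so t = d/(2μ) = 0.492973 / (2 × 3.7 × 10^-8) = 6.66 million years.

6.66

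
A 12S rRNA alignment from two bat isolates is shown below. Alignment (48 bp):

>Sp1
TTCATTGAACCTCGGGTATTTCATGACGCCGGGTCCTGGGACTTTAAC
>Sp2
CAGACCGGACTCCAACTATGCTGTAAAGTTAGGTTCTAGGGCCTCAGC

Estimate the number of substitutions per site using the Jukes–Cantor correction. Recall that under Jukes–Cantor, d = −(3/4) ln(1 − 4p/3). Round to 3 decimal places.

0.961

The sequences differ at 26 of 48 sites, so p = 26/48 ≈ 0.541667.
d = −(3/4) ln(1 − 4p/3) = −0.75 ln(1 − 0.722223) = −0.75 ln(0.277777)
  = −0.75 × (-1.280937) = 0.960703 substitutions/site.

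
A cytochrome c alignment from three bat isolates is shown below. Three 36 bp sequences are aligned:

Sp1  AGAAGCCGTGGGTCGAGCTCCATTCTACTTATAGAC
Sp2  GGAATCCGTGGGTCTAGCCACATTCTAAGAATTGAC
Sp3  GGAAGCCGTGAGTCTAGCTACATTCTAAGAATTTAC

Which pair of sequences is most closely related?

Sp1–Sp2: 9/36 differ, p = 0.250, d = 0.304.
Sp1–Sp3: 9/36 differ, p = 0.250, d = 0.304.
Sp2–Sp3: 4/36 differ, p = 0.111, d = 0.120.
The smallest distance is between Sp2 and Sp3.

Sp2 and Sp3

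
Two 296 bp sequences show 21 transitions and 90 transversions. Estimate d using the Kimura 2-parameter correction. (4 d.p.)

P = 21/296 ≈ 0.070946 and Q = 90/296 ≈ 0.304054.
Under the Kimura two-parameter model, d = −½ ln(1 − 2P − Q) − ¼ ln(1 − 2Q).
1 − 2P − Q = 0.554054, giving −½ ln(0.554054) = 0.295247.
1 − 2Q = 0.391892, giving −¼ ln(0.391892) = 0.234192.
d = 0.295247 + 0.234192 = 0.529439.

0.5294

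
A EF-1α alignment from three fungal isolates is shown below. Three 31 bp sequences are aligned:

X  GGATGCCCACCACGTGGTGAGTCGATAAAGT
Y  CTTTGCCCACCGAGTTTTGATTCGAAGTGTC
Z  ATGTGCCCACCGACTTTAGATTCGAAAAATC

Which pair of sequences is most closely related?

Y and Z

X–Y: 14/31 differ, p = 0.452, d = 0.691.
X–Z: 13/31 differ, p = 0.419, d = 0.614.
Y–Z: 7/31 differ, p = 0.226, d = 0.269.
The smallest distance is between Y and Z.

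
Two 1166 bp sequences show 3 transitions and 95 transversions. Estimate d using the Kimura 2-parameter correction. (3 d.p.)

0.090

P = 3/1166 ≈ 0.002573 and Q = 95/1166 ≈ 0.081475.
Under the Kimura two-parameter model, d = −½ ln(1 − 2P − Q) − ¼ ln(1 − 2Q).
1 − 2P − Q = 0.913379, giving −½ ln(0.913379) = 0.045302.
1 − 2Q = 0.83705, giving −¼ ln(0.83705) = 0.044468.
d = 0.045302 + 0.044468 = 0.089770.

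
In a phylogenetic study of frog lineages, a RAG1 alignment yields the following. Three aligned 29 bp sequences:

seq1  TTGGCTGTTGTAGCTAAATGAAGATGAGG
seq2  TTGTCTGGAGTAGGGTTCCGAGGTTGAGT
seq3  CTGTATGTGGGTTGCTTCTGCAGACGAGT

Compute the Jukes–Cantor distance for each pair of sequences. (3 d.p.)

seq1–seq2: 12/29 sites differ → p ≈ 0.413793, d = −0.75 ln(1 − 0.551724) = 0.601760 ≈ 0.602.
seq1–seq3: 15/29 sites differ → p ≈ 0.517241, d = −0.75 ln(1 − 0.689655) = 0.877553 ≈ 0.878.
seq2–seq3: 13/29 sites differ → p ≈ 0.448276, d = −0.75 ln(1 − 0.597701) = 0.682920 ≈ 0.683.

d(seq1,seq2) = 0.602, d(seq1,seq3) = 0.878, d(seq2,seq3) = 0.683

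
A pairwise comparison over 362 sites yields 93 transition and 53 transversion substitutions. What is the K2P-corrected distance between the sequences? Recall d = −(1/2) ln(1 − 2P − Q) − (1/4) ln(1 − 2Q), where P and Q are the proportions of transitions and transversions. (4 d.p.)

0.6263

P = 93/362 ≈ 0.256906 and Q = 53/362 ≈ 0.146409.
Under the Kimura two-parameter model, d = −½ ln(1 − 2P − Q) − ¼ ln(1 − 2Q).
1 − 2P − Q = 0.339779, giving −½ ln(0.339779) = 0.539730.
1 − 2Q = 0.707182, giving −¼ ln(0.707182) = 0.086617.
d = 0.539730 + 0.086617 = 0.626347.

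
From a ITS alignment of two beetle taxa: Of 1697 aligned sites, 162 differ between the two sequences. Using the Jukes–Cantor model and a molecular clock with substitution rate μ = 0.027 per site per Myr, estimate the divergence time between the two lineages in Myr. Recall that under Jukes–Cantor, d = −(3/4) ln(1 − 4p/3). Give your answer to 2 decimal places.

p = 162/1697 ≈ 0.095463.
d = −(3/4) ln(1 − 4p/3) = −0.75 ln(1 − 0.127284) = −0.75 ln(0.872716)
  = −0.75 × (-0.136145) = 0.102109 substitutions/site.
Under a molecular clock d = 2μt, so t = d/(2μ) = 0.102109 / (2 × 0.027) = 1.89 Myr.

1.89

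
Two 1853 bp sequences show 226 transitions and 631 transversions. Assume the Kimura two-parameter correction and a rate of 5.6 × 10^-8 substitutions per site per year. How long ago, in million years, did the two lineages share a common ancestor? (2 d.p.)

P = 226/1853 ≈ 0.121964 and Q = 631/1853 ≈ 0.340529.
Under the Kimura two-parameter model, d = −½ ln(1 − 2P − Q) − ¼ ln(1 − 2Q).
1 − 2P − Q = 0.415543, giving −½ ln(0.415543) = 0.439085.
1 − 2Q = 0.318942, giving −¼ ln(0.318942) = 0.285687.
d = 0.439085 + 0.285687 = 0.724772.
Under a molecular clock d = 2μt, so t = d/(2μ) = 0.724772 / (2 × 5.6 × 10^-8) = 6.47 million years.

6.47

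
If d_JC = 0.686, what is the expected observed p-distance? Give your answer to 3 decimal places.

p = (3/4)(1 − e^(−4d/3)) = 0.75 × (1 − e^(-0.914667)) = 0.75 × (1 − 0.400650) = 0.449513.

0.450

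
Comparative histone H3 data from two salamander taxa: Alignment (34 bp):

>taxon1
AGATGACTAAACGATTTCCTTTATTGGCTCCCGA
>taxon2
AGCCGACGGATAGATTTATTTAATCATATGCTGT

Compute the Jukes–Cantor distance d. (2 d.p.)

The sequences differ at 16 of 34 sites, so p = 16/34 ≈ 0.470588.
d = −(3/4) ln(1 − 4p/3) = −0.75 ln(1 − 0.627451) = −0.75 ln(0.372549)
  = −0.75 × (-0.987387) = 0.740540 substitutions/site.

0.74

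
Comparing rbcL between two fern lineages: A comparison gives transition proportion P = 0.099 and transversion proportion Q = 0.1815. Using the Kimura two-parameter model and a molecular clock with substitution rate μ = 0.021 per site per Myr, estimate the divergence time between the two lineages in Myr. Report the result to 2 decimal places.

Under the Kimura two-parameter model, d = −½ ln(1 − 2P − Q) − ¼ ln(1 − 2Q).
1 − 2P − Q = 0.6205, giving −½ ln(0.6205) = 0.238615.
1 − 2Q = 0.637, giving −¼ ln(0.637) = 0.112746.
d = 0.238615 + 0.112746 = 0.351361.
Under a molecular clock d = 2μt, so t = d/(2μ) = 0.351361 / (2 × 0.021) = 8.37 Myr.

8.37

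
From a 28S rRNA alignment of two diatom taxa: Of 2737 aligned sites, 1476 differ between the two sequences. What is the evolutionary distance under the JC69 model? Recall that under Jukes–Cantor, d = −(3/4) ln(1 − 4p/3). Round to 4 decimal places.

p = 1476/2737 ≈ 0.539277.
d = −(3/4) ln(1 − 4p/3) = −0.75 ln(1 − 0.719036) = −0.75 ln(0.280964)
  = −0.75 × (-1.269529) = 0.952147 substitutions/site.

0.9521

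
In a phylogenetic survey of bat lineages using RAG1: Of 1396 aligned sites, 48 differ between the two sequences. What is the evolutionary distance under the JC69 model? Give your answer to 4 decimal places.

0.0352

p = 48/1396 ≈ 0.034384.
d = −(3/4) ln(1 − 4p/3) = −0.75 ln(1 − 0.045845) = −0.75 ln(0.954155)
  = −0.75 × (-0.046929) = 0.035197 substitutions/site.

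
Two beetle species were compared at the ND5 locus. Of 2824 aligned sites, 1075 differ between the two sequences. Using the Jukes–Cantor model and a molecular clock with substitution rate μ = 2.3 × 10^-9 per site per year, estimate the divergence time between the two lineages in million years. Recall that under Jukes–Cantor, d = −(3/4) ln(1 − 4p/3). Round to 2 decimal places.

115.50

p = 1075/2824 ≈ 0.380666.
d = −(3/4) ln(1 − 4p/3) = −0.75 ln(1 − 0.507555) = −0.75 ln(0.492445)
  = −0.75 × (-0.708372) = 0.531279 substitutions/site.
Under a molecular clock d = 2μt, so t = d/(2μ) = 0.531279 / (2 × 2.3 × 10^-9) = 115.50 million years.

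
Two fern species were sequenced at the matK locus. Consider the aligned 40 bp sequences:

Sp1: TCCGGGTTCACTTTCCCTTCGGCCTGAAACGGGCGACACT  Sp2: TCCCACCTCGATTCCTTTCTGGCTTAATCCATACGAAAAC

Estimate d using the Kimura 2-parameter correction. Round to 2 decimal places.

Of 40 sites, 13 differences are transitions and 8 are transversions, so P = 13/40 = 0.325 and Q = 8/40 = 0.2.
Under the Kimura two-parameter model, d = −½ ln(1 − 2P − Q) − ¼ ln(1 − 2Q).
1 − 2P − Q = 0.15, giving −½ ln(0.15) = 0.948560.
1 − 2Q = 0.6, giving −¼ ln(0.6) = 0.127706.
d = 0.948560 + 0.127706 = 1.076266.

1.08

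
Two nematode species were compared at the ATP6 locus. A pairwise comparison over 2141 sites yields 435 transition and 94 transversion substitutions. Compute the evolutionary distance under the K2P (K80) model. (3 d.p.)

0.322

P = 435/2141 ≈ 0.203176 and Q = 94/2141 ≈ 0.043905.
Under the Kimura two-parameter model, d = −½ ln(1 − 2P − Q) − ¼ ln(1 − 2Q).
1 − 2P − Q = 0.549743, giving −½ ln(0.549743) = 0.299152.
1 − 2Q = 0.91219, giving −¼ ln(0.91219) = 0.022977.
d = 0.299152 + 0.022977 = 0.322129.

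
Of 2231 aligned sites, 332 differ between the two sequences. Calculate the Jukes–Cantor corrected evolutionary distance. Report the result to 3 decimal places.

p = 332/2231 ≈ 0.148812.
d = −(3/4) ln(1 − 4p/3) = −0.75 ln(1 − 0.198416) = −0.75 ln(0.801584)
  = −0.75 × (-0.221166) = 0.165875 substitutions/site.

0.166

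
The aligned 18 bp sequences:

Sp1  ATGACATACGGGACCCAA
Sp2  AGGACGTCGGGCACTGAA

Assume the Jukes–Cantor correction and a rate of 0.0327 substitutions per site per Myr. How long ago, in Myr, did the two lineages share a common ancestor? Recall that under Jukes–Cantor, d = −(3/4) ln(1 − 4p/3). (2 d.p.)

8.38

The sequences differ at 7 of 18 sites (2, 6, 8, 9, 12, 15, 16), so p = 7/18 ≈ 0.388889.
d = −(3/4) ln(1 − 4p/3) = −0.75 ln(1 − 0.518519) = −0.75 ln(0.481481)
  = −0.75 × (-0.730889) = 0.548167 substitutions/site.
Under a molecular clock d = 2μt, so t = d/(2μ) = 0.548167 / (2 × 0.0327) = 8.38 Myr.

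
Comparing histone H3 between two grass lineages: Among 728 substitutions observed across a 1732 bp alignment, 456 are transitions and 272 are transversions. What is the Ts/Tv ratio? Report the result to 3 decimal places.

R = 456/272 = 1.676470… ≈ 1.676 (to 3 d.p.).

1.676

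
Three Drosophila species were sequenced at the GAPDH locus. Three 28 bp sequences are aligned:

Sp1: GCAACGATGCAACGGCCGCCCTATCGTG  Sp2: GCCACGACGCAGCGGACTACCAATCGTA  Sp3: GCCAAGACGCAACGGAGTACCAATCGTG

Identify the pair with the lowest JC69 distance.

Sp2 and Sp3

Sp1–Sp2: 8/28 differ, p = 0.286, d = 0.360.
Sp1–Sp3: 8/28 differ, p = 0.286, d = 0.360.
Sp2–Sp3: 4/28 differ, p = 0.143, d = 0.158.
The smallest distance is between Sp2 and Sp3.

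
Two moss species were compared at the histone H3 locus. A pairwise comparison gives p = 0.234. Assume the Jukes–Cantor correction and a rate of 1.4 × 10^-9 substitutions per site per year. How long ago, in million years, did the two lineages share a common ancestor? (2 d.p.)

100.17

d = −(3/4) ln(1 − 4p/3) = −0.75 ln(1 − 0.312) = −0.75 ln(0.688)
  = −0.75 × (-0.373966) = 0.280475 substitutions/site.
Under a molecular clock d = 2μt, so t = d/(2μ) = 0.280475 / (2 × 1.4 × 10^-9) = 100.17 million years.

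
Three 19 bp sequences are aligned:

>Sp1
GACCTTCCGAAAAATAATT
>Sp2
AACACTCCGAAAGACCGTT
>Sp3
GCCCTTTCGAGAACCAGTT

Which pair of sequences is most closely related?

Sp1–Sp2: 7/19 differ, p = 0.368, d = 0.507.
Sp1–Sp3: 6/19 differ, p = 0.316, d = 0.410.
Sp2–Sp3: 9/19 differ, p = 0.474, d = 0.749.
The smallest distance is between Sp1 and Sp3.

Sp1 and Sp3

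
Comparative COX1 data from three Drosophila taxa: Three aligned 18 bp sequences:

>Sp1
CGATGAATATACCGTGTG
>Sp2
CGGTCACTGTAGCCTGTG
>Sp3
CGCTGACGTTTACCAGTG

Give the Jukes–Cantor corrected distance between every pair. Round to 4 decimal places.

Sp1–Sp2: 6/18 sites differ → p ≈ 0.333333, d = −0.75 ln(1 − 0.444444) = 0.440839 ≈ 0.4408.
Sp1–Sp3: 8/18 sites differ → p ≈ 0.444444, d = −0.75 ln(1 − 0.592592) = 0.673455 ≈ 0.6735.
Sp2–Sp3: 7/18 sites differ → p ≈ 0.388889, d = −0.75 ln(1 − 0.518519) = 0.548166 ≈ 0.5482.

d(Sp1,Sp2) = 0.4408, d(Sp1,Sp3) = 0.6735, d(Sp2,Sp3) = 0.5482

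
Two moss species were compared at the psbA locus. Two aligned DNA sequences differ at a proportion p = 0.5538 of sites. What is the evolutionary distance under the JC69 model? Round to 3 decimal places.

d = −(3/4) ln(1 − 4p/3) = −0.75 ln(1 − 0.7384) = −0.75 ln(0.2616)
  = −0.75 × (-1.340939) = 1.005704 substitutions/site.

1.006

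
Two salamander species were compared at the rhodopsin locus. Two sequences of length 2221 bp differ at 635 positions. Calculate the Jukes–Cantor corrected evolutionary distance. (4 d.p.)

0.3600

p = 635/2221 ≈ 0.285907.
d = −(3/4) ln(1 − 4p/3) = −0.75 ln(1 − 0.381209) = −0.75 ln(0.618791)
  = −0.75 × (-0.479988) = 0.359991 substitutions/site.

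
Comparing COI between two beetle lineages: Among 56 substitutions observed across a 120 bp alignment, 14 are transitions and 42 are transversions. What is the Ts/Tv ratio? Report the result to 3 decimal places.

0.333

R = 14/42 = 0.333333… ≈ 0.333 (to 3 d.p.).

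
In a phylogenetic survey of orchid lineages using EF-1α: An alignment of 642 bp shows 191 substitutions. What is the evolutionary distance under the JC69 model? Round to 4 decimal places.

p = 191/642 ≈ 0.297508.
d = −(3/4) ln(1 − 4p/3) = −0.75 ln(1 − 0.396677) = −0.75 ln(0.603323)
  = −0.75 × (-0.505303) = 0.378977 substitutions/site.

0.3790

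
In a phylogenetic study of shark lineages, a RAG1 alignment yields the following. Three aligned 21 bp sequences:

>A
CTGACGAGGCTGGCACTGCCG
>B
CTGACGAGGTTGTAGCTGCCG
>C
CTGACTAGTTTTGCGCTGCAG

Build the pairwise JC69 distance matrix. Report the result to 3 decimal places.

A–B: 4/21 sites differ → p ≈ 0.190476, d = −0.75 ln(1 − 0.253968) = 0.219740 ≈ 0.220.
A–C: 6/21 sites differ → p ≈ 0.285714, d = −0.75 ln(1 − 0.380952) = 0.359679 ≈ 0.360.
B–C: 6/21 sites differ → p ≈ 0.285714, d = −0.75 ln(1 − 0.380952) = 0.359679 ≈ 0.360.

d(A,B) = 0.220, d(A,C) = 0.360, d(B,C) = 0.360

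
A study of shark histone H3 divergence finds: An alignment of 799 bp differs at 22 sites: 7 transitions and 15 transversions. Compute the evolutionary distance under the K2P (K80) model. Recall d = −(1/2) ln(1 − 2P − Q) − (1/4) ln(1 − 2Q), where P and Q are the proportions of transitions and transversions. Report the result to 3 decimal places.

P = 7/799 ≈ 0.008761 and Q = 15/799 ≈ 0.018773.
Under the Kimura two-parameter model, d = −½ ln(1 − 2P − Q) − ¼ ln(1 − 2Q).
1 − 2P − Q = 0.963705, giving −½ ln(0.963705) = 0.018485.
1 − 2Q = 0.962454, giving −¼ ln(0.962454) = 0.009567.
d = 0.018485 + 0.009567 = 0.028052.

0.028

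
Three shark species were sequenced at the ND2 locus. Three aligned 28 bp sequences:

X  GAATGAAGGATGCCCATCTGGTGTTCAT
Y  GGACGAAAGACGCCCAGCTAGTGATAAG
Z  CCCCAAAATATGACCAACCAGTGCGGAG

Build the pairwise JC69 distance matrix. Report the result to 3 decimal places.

d(X,Y) = 0.420, d(X,Z) = 0.940, d(Y,Z) = 0.635

X–Y: 9/28 sites differ → p ≈ 0.321429, d = −0.75 ln(1 − 0.428572) = 0.419713 ≈ 0.420.
X–Z: 15/28 sites differ → p ≈ 0.535714, d = −0.75 ln(1 − 0.714285) = 0.939570 ≈ 0.940.
Y–Z: 12/28 sites differ → p ≈ 0.428571, d = −0.75 ln(1 − 0.571428) = 0.635472 ≈ 0.635.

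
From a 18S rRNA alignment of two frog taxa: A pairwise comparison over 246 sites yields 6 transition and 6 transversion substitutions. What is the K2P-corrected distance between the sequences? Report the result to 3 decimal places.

P = 6/246 ≈ 0.02439 and Q = 6/246 ≈ 0.02439.
Under the Kimura two-parameter model, d = −½ ln(1 − 2P − Q) − ¼ ln(1 − 2Q).
1 − 2P − Q = 0.92683, giving −½ ln(0.92683) = 0.037993.
1 − 2Q = 0.95122, giving −¼ ln(0.95122) = 0.012502.
d = 0.037993 + 0.012502 = 0.050495.

0.050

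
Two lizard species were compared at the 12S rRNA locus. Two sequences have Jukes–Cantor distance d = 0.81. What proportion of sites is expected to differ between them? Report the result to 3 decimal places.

p = (3/4)(1 − e^(−4d/3)) = 0.75 × (1 − e^(-1.08)) = 0.75 × (1 − 0.339596) = 0.495303.

0.495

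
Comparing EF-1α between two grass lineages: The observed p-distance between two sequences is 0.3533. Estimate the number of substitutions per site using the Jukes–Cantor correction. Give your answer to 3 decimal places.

d = −(3/4) ln(1 − 4p/3) = −0.75 ln(1 − 0.471067) = −0.75 ln(0.528933)
  = −0.75 × (-0.636894) = 0.477671 substitutions/site.

0.478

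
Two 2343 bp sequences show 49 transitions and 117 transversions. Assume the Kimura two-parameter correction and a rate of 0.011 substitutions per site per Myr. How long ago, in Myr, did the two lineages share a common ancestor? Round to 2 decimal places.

P = 49/2343 ≈ 0.020913 and Q = 117/2343 ≈ 0.049936.
Under the Kimura two-parameter model, d = −½ ln(1 − 2P − Q) − ¼ ln(1 − 2Q).
1 − 2P − Q = 0.908238, giving −½ ln(0.908238) = 0.048124.
1 − 2Q = 0.900128, giving −¼ ln(0.900128) = 0.026305.
d = 0.048124 + 0.026305 = 0.074429.
Under a molecular clock d = 2μt, so t = d/(2μ) = 0.074429 / (2 × 0.011) = 3.38 Myr.

3.38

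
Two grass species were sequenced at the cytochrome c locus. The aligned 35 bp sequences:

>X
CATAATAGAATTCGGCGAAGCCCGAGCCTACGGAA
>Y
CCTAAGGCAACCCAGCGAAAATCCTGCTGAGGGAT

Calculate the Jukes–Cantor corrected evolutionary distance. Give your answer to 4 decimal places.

0.7053

The sequences differ at 16 of 35 sites, so p = 16/35 ≈ 0.457143.
d = −(3/4) ln(1 − 4p/3) = −0.75 ln(1 − 0.609524) = −0.75 ln(0.390476)
  = −0.75 × (-0.940389) = 0.705292 substitutions/site.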